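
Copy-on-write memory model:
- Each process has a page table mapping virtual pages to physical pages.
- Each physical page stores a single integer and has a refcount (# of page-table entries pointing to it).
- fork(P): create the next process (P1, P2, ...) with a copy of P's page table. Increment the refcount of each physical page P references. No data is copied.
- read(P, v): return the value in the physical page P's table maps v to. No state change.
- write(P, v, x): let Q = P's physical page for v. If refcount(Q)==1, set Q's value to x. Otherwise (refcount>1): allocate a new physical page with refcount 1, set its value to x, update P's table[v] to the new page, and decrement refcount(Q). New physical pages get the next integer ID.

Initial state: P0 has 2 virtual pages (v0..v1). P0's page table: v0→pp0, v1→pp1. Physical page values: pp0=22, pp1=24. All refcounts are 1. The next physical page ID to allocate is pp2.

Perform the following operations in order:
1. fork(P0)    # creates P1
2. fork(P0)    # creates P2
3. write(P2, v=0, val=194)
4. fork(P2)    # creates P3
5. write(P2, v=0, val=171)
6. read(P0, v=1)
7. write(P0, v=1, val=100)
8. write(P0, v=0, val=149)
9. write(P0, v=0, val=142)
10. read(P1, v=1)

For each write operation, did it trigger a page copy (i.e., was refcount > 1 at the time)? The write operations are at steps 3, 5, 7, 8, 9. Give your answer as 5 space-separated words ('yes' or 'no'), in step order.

Op 1: fork(P0) -> P1. 2 ppages; refcounts: pp0:2 pp1:2
Op 2: fork(P0) -> P2. 2 ppages; refcounts: pp0:3 pp1:3
Op 3: write(P2, v0, 194). refcount(pp0)=3>1 -> COPY to pp2. 3 ppages; refcounts: pp0:2 pp1:3 pp2:1
Op 4: fork(P2) -> P3. 3 ppages; refcounts: pp0:2 pp1:4 pp2:2
Op 5: write(P2, v0, 171). refcount(pp2)=2>1 -> COPY to pp3. 4 ppages; refcounts: pp0:2 pp1:4 pp2:1 pp3:1
Op 6: read(P0, v1) -> 24. No state change.
Op 7: write(P0, v1, 100). refcount(pp1)=4>1 -> COPY to pp4. 5 ppages; refcounts: pp0:2 pp1:3 pp2:1 pp3:1 pp4:1
Op 8: write(P0, v0, 149). refcount(pp0)=2>1 -> COPY to pp5. 6 ppages; refcounts: pp0:1 pp1:3 pp2:1 pp3:1 pp4:1 pp5:1
Op 9: write(P0, v0, 142). refcount(pp5)=1 -> write in place. 6 ppages; refcounts: pp0:1 pp1:3 pp2:1 pp3:1 pp4:1 pp5:1
Op 10: read(P1, v1) -> 24. No state change.

yes yes yes yes no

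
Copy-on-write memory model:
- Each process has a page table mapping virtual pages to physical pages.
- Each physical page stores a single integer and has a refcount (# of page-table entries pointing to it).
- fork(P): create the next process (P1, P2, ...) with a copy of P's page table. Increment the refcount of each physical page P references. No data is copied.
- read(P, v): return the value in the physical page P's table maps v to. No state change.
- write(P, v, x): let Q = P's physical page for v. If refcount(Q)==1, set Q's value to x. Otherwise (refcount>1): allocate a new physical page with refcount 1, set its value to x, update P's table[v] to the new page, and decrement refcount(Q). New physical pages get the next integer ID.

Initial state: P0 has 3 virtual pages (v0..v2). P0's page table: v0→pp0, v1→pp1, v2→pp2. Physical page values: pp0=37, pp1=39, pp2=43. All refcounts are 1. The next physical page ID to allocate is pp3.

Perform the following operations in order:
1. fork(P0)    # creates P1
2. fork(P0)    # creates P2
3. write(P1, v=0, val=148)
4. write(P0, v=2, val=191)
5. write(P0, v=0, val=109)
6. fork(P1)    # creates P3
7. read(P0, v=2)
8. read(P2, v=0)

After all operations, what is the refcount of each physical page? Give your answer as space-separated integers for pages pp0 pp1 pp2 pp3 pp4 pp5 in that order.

Op 1: fork(P0) -> P1. 3 ppages; refcounts: pp0:2 pp1:2 pp2:2
Op 2: fork(P0) -> P2. 3 ppages; refcounts: pp0:3 pp1:3 pp2:3
Op 3: write(P1, v0, 148). refcount(pp0)=3>1 -> COPY to pp3. 4 ppages; refcounts: pp0:2 pp1:3 pp2:3 pp3:1
Op 4: write(P0, v2, 191). refcount(pp2)=3>1 -> COPY to pp4. 5 ppages; refcounts: pp0:2 pp1:3 pp2:2 pp3:1 pp4:1
Op 5: write(P0, v0, 109). refcount(pp0)=2>1 -> COPY to pp5. 6 ppages; refcounts: pp0:1 pp1:3 pp2:2 pp3:1 pp4:1 pp5:1
Op 6: fork(P1) -> P3. 6 ppages; refcounts: pp0:1 pp1:4 pp2:3 pp3:2 pp4:1 pp5:1
Op 7: read(P0, v2) -> 191. No state change.
Op 8: read(P2, v0) -> 37. No state change.

Answer: 1 4 3 2 1 1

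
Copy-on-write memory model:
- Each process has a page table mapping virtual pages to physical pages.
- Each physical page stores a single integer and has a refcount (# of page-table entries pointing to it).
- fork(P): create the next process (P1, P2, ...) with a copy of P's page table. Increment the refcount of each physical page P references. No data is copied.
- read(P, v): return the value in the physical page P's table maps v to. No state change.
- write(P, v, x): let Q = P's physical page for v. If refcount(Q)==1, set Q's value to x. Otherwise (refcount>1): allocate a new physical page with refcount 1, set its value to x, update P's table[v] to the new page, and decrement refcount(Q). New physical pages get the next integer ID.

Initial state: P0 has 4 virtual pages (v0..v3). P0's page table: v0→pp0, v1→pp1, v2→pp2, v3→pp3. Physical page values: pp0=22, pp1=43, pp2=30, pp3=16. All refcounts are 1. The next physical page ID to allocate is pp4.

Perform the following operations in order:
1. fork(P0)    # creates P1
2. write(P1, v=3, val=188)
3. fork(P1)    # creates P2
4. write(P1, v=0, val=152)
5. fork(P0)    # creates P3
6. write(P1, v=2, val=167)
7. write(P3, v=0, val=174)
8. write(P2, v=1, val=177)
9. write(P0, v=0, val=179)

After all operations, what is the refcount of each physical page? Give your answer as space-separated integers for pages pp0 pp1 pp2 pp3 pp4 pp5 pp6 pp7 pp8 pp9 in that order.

Op 1: fork(P0) -> P1. 4 ppages; refcounts: pp0:2 pp1:2 pp2:2 pp3:2
Op 2: write(P1, v3, 188). refcount(pp3)=2>1 -> COPY to pp4. 5 ppages; refcounts: pp0:2 pp1:2 pp2:2 pp3:1 pp4:1
Op 3: fork(P1) -> P2. 5 ppages; refcounts: pp0:3 pp1:3 pp2:3 pp3:1 pp4:2
Op 4: write(P1, v0, 152). refcount(pp0)=3>1 -> COPY to pp5. 6 ppages; refcounts: pp0:2 pp1:3 pp2:3 pp3:1 pp4:2 pp5:1
Op 5: fork(P0) -> P3. 6 ppages; refcounts: pp0:3 pp1:4 pp2:4 pp3:2 pp4:2 pp5:1
Op 6: write(P1, v2, 167). refcount(pp2)=4>1 -> COPY to pp6. 7 ppages; refcounts: pp0:3 pp1:4 pp2:3 pp3:2 pp4:2 pp5:1 pp6:1
Op 7: write(P3, v0, 174). refcount(pp0)=3>1 -> COPY to pp7. 8 ppages; refcounts: pp0:2 pp1:4 pp2:3 pp3:2 pp4:2 pp5:1 pp6:1 pp7:1
Op 8: write(P2, v1, 177). refcount(pp1)=4>1 -> COPY to pp8. 9 ppages; refcounts: pp0:2 pp1:3 pp2:3 pp3:2 pp4:2 pp5:1 pp6:1 pp7:1 pp8:1
Op 9: write(P0, v0, 179). refcount(pp0)=2>1 -> COPY to pp9. 10 ppages; refcounts: pp0:1 pp1:3 pp2:3 pp3:2 pp4:2 pp5:1 pp6:1 pp7:1 pp8:1 pp9:1

Answer: 1 3 3 2 2 1 1 1 1 1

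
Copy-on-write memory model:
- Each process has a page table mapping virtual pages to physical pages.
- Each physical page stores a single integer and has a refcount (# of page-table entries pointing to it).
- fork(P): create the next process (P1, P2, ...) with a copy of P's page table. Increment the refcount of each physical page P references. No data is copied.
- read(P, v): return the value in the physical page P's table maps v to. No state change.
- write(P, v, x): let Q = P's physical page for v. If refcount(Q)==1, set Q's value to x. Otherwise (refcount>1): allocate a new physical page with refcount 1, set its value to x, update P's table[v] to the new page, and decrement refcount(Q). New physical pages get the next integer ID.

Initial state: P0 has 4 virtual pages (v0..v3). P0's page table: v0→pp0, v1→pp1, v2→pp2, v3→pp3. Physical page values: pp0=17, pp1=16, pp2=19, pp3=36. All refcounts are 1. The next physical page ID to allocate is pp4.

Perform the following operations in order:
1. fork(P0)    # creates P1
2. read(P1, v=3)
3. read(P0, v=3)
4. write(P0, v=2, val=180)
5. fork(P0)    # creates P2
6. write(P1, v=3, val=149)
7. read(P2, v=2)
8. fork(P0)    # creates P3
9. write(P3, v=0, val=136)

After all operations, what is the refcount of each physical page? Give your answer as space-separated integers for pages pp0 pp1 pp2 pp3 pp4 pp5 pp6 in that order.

Op 1: fork(P0) -> P1. 4 ppages; refcounts: pp0:2 pp1:2 pp2:2 pp3:2
Op 2: read(P1, v3) -> 36. No state change.
Op 3: read(P0, v3) -> 36. No state change.
Op 4: write(P0, v2, 180). refcount(pp2)=2>1 -> COPY to pp4. 5 ppages; refcounts: pp0:2 pp1:2 pp2:1 pp3:2 pp4:1
Op 5: fork(P0) -> P2. 5 ppages; refcounts: pp0:3 pp1:3 pp2:1 pp3:3 pp4:2
Op 6: write(P1, v3, 149). refcount(pp3)=3>1 -> COPY to pp5. 6 ppages; refcounts: pp0:3 pp1:3 pp2:1 pp3:2 pp4:2 pp5:1
Op 7: read(P2, v2) -> 180. No state change.
Op 8: fork(P0) -> P3. 6 ppages; refcounts: pp0:4 pp1:4 pp2:1 pp3:3 pp4:3 pp5:1
Op 9: write(P3, v0, 136). refcount(pp0)=4>1 -> COPY to pp6. 7 ppages; refcounts: pp0:3 pp1:4 pp2:1 pp3:3 pp4:3 pp5:1 pp6:1

Answer: 3 4 1 3 3 1 1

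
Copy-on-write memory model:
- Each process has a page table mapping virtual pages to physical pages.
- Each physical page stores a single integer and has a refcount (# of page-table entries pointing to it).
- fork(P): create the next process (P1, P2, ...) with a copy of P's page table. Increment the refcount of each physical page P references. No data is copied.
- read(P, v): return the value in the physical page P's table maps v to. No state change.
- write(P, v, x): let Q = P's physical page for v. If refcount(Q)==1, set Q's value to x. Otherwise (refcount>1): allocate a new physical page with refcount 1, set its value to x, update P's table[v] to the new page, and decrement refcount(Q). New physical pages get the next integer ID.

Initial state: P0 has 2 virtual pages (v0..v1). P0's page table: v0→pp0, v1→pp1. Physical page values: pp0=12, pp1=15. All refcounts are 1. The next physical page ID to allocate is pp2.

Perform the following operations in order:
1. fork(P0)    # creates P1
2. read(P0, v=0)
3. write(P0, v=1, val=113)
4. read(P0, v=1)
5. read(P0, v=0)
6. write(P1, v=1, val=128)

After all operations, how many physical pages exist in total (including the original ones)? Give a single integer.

Op 1: fork(P0) -> P1. 2 ppages; refcounts: pp0:2 pp1:2
Op 2: read(P0, v0) -> 12. No state change.
Op 3: write(P0, v1, 113). refcount(pp1)=2>1 -> COPY to pp2. 3 ppages; refcounts: pp0:2 pp1:1 pp2:1
Op 4: read(P0, v1) -> 113. No state change.
Op 5: read(P0, v0) -> 12. No state change.
Op 6: write(P1, v1, 128). refcount(pp1)=1 -> write in place. 3 ppages; refcounts: pp0:2 pp1:1 pp2:1

Answer: 3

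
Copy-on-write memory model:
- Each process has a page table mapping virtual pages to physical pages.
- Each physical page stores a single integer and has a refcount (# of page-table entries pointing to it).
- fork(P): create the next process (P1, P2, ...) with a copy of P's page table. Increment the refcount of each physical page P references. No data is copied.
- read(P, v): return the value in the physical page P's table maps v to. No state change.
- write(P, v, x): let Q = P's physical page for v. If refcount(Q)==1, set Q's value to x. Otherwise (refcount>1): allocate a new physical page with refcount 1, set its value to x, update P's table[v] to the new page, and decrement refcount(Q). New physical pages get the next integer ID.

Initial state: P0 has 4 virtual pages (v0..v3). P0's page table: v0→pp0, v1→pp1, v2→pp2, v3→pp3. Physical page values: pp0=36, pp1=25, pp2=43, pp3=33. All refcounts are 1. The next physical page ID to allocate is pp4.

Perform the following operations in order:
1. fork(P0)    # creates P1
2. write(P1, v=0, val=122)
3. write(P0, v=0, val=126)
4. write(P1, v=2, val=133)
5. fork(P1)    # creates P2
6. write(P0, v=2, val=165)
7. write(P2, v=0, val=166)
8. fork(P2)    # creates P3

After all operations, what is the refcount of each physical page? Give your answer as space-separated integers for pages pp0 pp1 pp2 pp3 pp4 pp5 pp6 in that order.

Op 1: fork(P0) -> P1. 4 ppages; refcounts: pp0:2 pp1:2 pp2:2 pp3:2
Op 2: write(P1, v0, 122). refcount(pp0)=2>1 -> COPY to pp4. 5 ppages; refcounts: pp0:1 pp1:2 pp2:2 pp3:2 pp4:1
Op 3: write(P0, v0, 126). refcount(pp0)=1 -> write in place. 5 ppages; refcounts: pp0:1 pp1:2 pp2:2 pp3:2 pp4:1
Op 4: write(P1, v2, 133). refcount(pp2)=2>1 -> COPY to pp5. 6 ppages; refcounts: pp0:1 pp1:2 pp2:1 pp3:2 pp4:1 pp5:1
Op 5: fork(P1) -> P2. 6 ppages; refcounts: pp0:1 pp1:3 pp2:1 pp3:3 pp4:2 pp5:2
Op 6: write(P0, v2, 165). refcount(pp2)=1 -> write in place. 6 ppages; refcounts: pp0:1 pp1:3 pp2:1 pp3:3 pp4:2 pp5:2
Op 7: write(P2, v0, 166). refcount(pp4)=2>1 -> COPY to pp6. 7 ppages; refcounts: pp0:1 pp1:3 pp2:1 pp3:3 pp4:1 pp5:2 pp6:1
Op 8: fork(P2) -> P3. 7 ppages; refcounts: pp0:1 pp1:4 pp2:1 pp3:4 pp4:1 pp5:3 pp6:2

Answer: 1 4 1 4 1 3 2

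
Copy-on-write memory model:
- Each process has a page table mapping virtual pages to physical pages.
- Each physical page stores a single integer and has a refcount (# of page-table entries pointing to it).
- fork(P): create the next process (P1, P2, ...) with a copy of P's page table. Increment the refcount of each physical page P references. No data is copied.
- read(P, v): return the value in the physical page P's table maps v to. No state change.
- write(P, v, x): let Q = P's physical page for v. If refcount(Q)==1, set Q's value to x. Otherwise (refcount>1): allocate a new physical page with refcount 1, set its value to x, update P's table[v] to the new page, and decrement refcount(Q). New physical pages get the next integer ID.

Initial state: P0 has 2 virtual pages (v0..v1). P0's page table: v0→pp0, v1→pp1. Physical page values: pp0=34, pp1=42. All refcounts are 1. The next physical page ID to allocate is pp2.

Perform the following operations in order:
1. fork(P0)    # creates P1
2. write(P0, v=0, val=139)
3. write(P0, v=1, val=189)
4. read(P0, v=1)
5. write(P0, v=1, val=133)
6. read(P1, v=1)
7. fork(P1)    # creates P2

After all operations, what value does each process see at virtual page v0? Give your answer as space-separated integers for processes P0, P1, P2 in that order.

Op 1: fork(P0) -> P1. 2 ppages; refcounts: pp0:2 pp1:2
Op 2: write(P0, v0, 139). refcount(pp0)=2>1 -> COPY to pp2. 3 ppages; refcounts: pp0:1 pp1:2 pp2:1
Op 3: write(P0, v1, 189). refcount(pp1)=2>1 -> COPY to pp3. 4 ppages; refcounts: pp0:1 pp1:1 pp2:1 pp3:1
Op 4: read(P0, v1) -> 189. No state change.
Op 5: write(P0, v1, 133). refcount(pp3)=1 -> write in place. 4 ppages; refcounts: pp0:1 pp1:1 pp2:1 pp3:1
Op 6: read(P1, v1) -> 42. No state change.
Op 7: fork(P1) -> P2. 4 ppages; refcounts: pp0:2 pp1:2 pp2:1 pp3:1
P0: v0 -> pp2 = 139
P1: v0 -> pp0 = 34
P2: v0 -> pp0 = 34

Answer: 139 34 34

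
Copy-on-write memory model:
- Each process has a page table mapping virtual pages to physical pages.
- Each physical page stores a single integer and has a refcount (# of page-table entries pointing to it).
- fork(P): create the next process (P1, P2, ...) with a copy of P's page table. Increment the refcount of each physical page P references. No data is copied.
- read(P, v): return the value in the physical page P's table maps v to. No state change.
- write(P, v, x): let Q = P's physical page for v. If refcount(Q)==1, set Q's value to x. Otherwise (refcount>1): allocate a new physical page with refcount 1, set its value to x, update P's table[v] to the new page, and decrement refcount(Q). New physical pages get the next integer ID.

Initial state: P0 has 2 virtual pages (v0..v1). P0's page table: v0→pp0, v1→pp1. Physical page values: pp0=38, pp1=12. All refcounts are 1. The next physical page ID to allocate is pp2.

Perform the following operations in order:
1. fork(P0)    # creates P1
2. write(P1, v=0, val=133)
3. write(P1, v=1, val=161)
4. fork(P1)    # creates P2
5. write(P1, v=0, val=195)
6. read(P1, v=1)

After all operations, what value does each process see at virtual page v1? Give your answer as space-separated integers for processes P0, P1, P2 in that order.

Op 1: fork(P0) -> P1. 2 ppages; refcounts: pp0:2 pp1:2
Op 2: write(P1, v0, 133). refcount(pp0)=2>1 -> COPY to pp2. 3 ppages; refcounts: pp0:1 pp1:2 pp2:1
Op 3: write(P1, v1, 161). refcount(pp1)=2>1 -> COPY to pp3. 4 ppages; refcounts: pp0:1 pp1:1 pp2:1 pp3:1
Op 4: fork(P1) -> P2. 4 ppages; refcounts: pp0:1 pp1:1 pp2:2 pp3:2
Op 5: write(P1, v0, 195). refcount(pp2)=2>1 -> COPY to pp4. 5 ppages; refcounts: pp0:1 pp1:1 pp2:1 pp3:2 pp4:1
Op 6: read(P1, v1) -> 161. No state change.
P0: v1 -> pp1 = 12
P1: v1 -> pp3 = 161
P2: v1 -> pp3 = 161

Answer: 12 161 161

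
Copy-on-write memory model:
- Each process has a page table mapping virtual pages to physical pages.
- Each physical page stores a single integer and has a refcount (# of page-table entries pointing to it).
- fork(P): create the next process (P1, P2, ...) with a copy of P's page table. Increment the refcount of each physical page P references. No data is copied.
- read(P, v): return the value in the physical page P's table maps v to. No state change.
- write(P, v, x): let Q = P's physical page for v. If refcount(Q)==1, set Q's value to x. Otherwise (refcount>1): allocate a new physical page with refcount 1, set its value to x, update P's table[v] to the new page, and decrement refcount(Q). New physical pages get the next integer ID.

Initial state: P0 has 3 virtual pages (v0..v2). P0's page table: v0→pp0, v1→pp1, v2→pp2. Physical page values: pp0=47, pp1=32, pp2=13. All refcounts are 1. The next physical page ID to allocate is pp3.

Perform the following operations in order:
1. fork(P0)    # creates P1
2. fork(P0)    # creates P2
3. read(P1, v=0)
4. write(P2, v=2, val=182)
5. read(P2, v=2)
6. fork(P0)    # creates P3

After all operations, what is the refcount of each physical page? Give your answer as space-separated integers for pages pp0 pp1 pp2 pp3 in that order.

Op 1: fork(P0) -> P1. 3 ppages; refcounts: pp0:2 pp1:2 pp2:2
Op 2: fork(P0) -> P2. 3 ppages; refcounts: pp0:3 pp1:3 pp2:3
Op 3: read(P1, v0) -> 47. No state change.
Op 4: write(P2, v2, 182). refcount(pp2)=3>1 -> COPY to pp3. 4 ppages; refcounts: pp0:3 pp1:3 pp2:2 pp3:1
Op 5: read(P2, v2) -> 182. No state change.
Op 6: fork(P0) -> P3. 4 ppages; refcounts: pp0:4 pp1:4 pp2:3 pp3:1

Answer: 4 4 3 1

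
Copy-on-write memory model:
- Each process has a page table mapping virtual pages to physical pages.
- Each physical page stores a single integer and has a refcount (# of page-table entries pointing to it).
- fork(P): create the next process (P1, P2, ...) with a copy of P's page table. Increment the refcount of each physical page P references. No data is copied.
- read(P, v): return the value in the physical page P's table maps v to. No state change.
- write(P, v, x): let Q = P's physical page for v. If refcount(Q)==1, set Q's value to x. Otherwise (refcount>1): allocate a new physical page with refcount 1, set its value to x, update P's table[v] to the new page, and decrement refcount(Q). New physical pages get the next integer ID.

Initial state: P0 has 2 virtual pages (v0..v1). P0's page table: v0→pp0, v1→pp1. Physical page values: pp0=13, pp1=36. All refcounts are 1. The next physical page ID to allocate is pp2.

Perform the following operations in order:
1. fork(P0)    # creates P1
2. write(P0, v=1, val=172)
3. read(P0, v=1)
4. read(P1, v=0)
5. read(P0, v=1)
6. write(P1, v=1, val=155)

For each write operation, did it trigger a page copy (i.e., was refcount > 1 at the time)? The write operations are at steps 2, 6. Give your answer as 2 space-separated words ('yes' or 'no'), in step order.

Op 1: fork(P0) -> P1. 2 ppages; refcounts: pp0:2 pp1:2
Op 2: write(P0, v1, 172). refcount(pp1)=2>1 -> COPY to pp2. 3 ppages; refcounts: pp0:2 pp1:1 pp2:1
Op 3: read(P0, v1) -> 172. No state change.
Op 4: read(P1, v0) -> 13. No state change.
Op 5: read(P0, v1) -> 172. No state change.
Op 6: write(P1, v1, 155). refcount(pp1)=1 -> write in place. 3 ppages; refcounts: pp0:2 pp1:1 pp2:1

yes no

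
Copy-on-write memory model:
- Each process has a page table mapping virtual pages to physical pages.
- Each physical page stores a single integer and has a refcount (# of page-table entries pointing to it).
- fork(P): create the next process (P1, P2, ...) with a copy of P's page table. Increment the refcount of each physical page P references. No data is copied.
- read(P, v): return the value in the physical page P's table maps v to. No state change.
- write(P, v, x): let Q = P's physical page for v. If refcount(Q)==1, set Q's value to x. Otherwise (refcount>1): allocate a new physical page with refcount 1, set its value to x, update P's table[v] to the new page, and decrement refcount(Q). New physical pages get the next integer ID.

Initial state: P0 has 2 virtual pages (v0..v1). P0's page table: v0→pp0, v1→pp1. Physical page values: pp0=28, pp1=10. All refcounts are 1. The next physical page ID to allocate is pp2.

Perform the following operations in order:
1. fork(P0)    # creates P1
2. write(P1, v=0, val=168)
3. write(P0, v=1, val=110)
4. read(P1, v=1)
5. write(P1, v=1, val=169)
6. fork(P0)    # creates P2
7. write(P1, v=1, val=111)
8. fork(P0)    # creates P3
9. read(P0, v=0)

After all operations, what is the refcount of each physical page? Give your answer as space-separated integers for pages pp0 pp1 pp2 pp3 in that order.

Answer: 3 1 1 3

Derivation:
Op 1: fork(P0) -> P1. 2 ppages; refcounts: pp0:2 pp1:2
Op 2: write(P1, v0, 168). refcount(pp0)=2>1 -> COPY to pp2. 3 ppages; refcounts: pp0:1 pp1:2 pp2:1
Op 3: write(P0, v1, 110). refcount(pp1)=2>1 -> COPY to pp3. 4 ppages; refcounts: pp0:1 pp1:1 pp2:1 pp3:1
Op 4: read(P1, v1) -> 10. No state change.
Op 5: write(P1, v1, 169). refcount(pp1)=1 -> write in place. 4 ppages; refcounts: pp0:1 pp1:1 pp2:1 pp3:1
Op 6: fork(P0) -> P2. 4 ppages; refcounts: pp0:2 pp1:1 pp2:1 pp3:2
Op 7: write(P1, v1, 111). refcount(pp1)=1 -> write in place. 4 ppages; refcounts: pp0:2 pp1:1 pp2:1 pp3:2
Op 8: fork(P0) -> P3. 4 ppages; refcounts: pp0:3 pp1:1 pp2:1 pp3:3
Op 9: read(P0, v0) -> 28. No state change.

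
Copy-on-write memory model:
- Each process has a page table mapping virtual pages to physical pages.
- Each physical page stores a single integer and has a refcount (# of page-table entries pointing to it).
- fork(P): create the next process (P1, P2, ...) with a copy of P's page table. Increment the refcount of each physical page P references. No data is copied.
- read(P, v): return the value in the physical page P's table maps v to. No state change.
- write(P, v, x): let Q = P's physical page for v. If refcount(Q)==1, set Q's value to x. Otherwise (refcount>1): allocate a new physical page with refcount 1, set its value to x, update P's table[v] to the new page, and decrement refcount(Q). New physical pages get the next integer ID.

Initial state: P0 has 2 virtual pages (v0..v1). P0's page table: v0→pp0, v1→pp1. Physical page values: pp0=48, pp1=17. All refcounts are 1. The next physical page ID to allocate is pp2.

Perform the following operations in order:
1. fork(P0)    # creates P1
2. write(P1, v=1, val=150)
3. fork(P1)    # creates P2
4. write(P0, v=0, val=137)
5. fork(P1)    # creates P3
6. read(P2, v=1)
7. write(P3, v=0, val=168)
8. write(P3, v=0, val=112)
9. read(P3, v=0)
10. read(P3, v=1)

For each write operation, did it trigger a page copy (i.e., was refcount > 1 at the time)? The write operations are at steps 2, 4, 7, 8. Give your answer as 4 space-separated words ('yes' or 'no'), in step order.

Op 1: fork(P0) -> P1. 2 ppages; refcounts: pp0:2 pp1:2
Op 2: write(P1, v1, 150). refcount(pp1)=2>1 -> COPY to pp2. 3 ppages; refcounts: pp0:2 pp1:1 pp2:1
Op 3: fork(P1) -> P2. 3 ppages; refcounts: pp0:3 pp1:1 pp2:2
Op 4: write(P0, v0, 137). refcount(pp0)=3>1 -> COPY to pp3. 4 ppages; refcounts: pp0:2 pp1:1 pp2:2 pp3:1
Op 5: fork(P1) -> P3. 4 ppages; refcounts: pp0:3 pp1:1 pp2:3 pp3:1
Op 6: read(P2, v1) -> 150. No state change.
Op 7: write(P3, v0, 168). refcount(pp0)=3>1 -> COPY to pp4. 5 ppages; refcounts: pp0:2 pp1:1 pp2:3 pp3:1 pp4:1
Op 8: write(P3, v0, 112). refcount(pp4)=1 -> write in place. 5 ppages; refcounts: pp0:2 pp1:1 pp2:3 pp3:1 pp4:1
Op 9: read(P3, v0) -> 112. No state change.
Op 10: read(P3, v1) -> 150. No state change.

yes yes yes no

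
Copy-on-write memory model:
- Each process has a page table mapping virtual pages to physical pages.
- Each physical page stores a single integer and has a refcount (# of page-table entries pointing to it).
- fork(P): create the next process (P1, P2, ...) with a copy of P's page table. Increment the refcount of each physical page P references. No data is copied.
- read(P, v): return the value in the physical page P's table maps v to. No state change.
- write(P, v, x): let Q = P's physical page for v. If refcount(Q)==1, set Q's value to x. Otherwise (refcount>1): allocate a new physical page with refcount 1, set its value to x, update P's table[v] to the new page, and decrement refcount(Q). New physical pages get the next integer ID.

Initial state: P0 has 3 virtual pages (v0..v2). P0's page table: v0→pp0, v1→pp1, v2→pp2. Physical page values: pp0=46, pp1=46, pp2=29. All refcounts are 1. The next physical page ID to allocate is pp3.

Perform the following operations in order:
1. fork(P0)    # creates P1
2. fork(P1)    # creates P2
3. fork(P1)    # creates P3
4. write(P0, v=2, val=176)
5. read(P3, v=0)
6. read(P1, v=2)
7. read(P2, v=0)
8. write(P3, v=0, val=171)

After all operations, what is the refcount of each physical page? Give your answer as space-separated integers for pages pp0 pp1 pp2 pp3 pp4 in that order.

Op 1: fork(P0) -> P1. 3 ppages; refcounts: pp0:2 pp1:2 pp2:2
Op 2: fork(P1) -> P2. 3 ppages; refcounts: pp0:3 pp1:3 pp2:3
Op 3: fork(P1) -> P3. 3 ppages; refcounts: pp0:4 pp1:4 pp2:4
Op 4: write(P0, v2, 176). refcount(pp2)=4>1 -> COPY to pp3. 4 ppages; refcounts: pp0:4 pp1:4 pp2:3 pp3:1
Op 5: read(P3, v0) -> 46. No state change.
Op 6: read(P1, v2) -> 29. No state change.
Op 7: read(P2, v0) -> 46. No state change.
Op 8: write(P3, v0, 171). refcount(pp0)=4>1 -> COPY to pp4. 5 ppages; refcounts: pp0:3 pp1:4 pp2:3 pp3:1 pp4:1

Answer: 3 4 3 1 1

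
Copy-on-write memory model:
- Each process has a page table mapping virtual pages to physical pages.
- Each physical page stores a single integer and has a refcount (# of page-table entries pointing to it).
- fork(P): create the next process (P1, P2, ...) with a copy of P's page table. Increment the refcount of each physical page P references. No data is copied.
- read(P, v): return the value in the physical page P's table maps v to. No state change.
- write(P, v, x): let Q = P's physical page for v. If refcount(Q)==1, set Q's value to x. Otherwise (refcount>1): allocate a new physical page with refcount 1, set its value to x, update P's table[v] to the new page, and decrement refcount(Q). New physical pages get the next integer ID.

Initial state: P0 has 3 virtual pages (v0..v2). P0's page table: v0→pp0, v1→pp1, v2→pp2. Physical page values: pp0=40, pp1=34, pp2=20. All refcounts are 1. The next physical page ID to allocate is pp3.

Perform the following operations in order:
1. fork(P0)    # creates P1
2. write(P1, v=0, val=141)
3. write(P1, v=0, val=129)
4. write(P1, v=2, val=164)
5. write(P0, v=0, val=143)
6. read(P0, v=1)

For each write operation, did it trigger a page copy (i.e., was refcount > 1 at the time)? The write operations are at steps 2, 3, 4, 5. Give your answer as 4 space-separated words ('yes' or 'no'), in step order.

Op 1: fork(P0) -> P1. 3 ppages; refcounts: pp0:2 pp1:2 pp2:2
Op 2: write(P1, v0, 141). refcount(pp0)=2>1 -> COPY to pp3. 4 ppages; refcounts: pp0:1 pp1:2 pp2:2 pp3:1
Op 3: write(P1, v0, 129). refcount(pp3)=1 -> write in place. 4 ppages; refcounts: pp0:1 pp1:2 pp2:2 pp3:1
Op 4: write(P1, v2, 164). refcount(pp2)=2>1 -> COPY to pp4. 5 ppages; refcounts: pp0:1 pp1:2 pp2:1 pp3:1 pp4:1
Op 5: write(P0, v0, 143). refcount(pp0)=1 -> write in place. 5 ppages; refcounts: pp0:1 pp1:2 pp2:1 pp3:1 pp4:1
Op 6: read(P0, v1) -> 34. No state change.

yes no yes no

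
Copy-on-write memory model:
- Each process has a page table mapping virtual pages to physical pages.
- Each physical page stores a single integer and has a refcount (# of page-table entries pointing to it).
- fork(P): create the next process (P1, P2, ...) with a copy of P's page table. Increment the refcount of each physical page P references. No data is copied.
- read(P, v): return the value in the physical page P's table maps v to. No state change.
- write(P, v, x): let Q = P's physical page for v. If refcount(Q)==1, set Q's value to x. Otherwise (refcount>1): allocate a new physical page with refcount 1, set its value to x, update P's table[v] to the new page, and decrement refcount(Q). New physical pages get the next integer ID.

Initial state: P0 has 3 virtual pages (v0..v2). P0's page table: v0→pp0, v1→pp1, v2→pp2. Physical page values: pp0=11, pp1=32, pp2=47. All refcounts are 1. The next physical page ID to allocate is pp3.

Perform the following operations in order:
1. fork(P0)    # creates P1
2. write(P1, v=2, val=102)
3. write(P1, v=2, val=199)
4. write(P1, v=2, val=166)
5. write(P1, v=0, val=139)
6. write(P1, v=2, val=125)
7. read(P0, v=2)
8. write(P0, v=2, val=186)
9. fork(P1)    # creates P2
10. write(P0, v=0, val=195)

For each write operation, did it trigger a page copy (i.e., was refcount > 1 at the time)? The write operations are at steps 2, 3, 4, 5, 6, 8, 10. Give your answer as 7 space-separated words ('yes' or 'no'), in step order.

Op 1: fork(P0) -> P1. 3 ppages; refcounts: pp0:2 pp1:2 pp2:2
Op 2: write(P1, v2, 102). refcount(pp2)=2>1 -> COPY to pp3. 4 ppages; refcounts: pp0:2 pp1:2 pp2:1 pp3:1
Op 3: write(P1, v2, 199). refcount(pp3)=1 -> write in place. 4 ppages; refcounts: pp0:2 pp1:2 pp2:1 pp3:1
Op 4: write(P1, v2, 166). refcount(pp3)=1 -> write in place. 4 ppages; refcounts: pp0:2 pp1:2 pp2:1 pp3:1
Op 5: write(P1, v0, 139). refcount(pp0)=2>1 -> COPY to pp4. 5 ppages; refcounts: pp0:1 pp1:2 pp2:1 pp3:1 pp4:1
Op 6: write(P1, v2, 125). refcount(pp3)=1 -> write in place. 5 ppages; refcounts: pp0:1 pp1:2 pp2:1 pp3:1 pp4:1
Op 7: read(P0, v2) -> 47. No state change.
Op 8: write(P0, v2, 186). refcount(pp2)=1 -> write in place. 5 ppages; refcounts: pp0:1 pp1:2 pp2:1 pp3:1 pp4:1
Op 9: fork(P1) -> P2. 5 ppages; refcounts: pp0:1 pp1:3 pp2:1 pp3:2 pp4:2
Op 10: write(P0, v0, 195). refcount(pp0)=1 -> write in place. 5 ppages; refcounts: pp0:1 pp1:3 pp2:1 pp3:2 pp4:2

yes no no yes no no no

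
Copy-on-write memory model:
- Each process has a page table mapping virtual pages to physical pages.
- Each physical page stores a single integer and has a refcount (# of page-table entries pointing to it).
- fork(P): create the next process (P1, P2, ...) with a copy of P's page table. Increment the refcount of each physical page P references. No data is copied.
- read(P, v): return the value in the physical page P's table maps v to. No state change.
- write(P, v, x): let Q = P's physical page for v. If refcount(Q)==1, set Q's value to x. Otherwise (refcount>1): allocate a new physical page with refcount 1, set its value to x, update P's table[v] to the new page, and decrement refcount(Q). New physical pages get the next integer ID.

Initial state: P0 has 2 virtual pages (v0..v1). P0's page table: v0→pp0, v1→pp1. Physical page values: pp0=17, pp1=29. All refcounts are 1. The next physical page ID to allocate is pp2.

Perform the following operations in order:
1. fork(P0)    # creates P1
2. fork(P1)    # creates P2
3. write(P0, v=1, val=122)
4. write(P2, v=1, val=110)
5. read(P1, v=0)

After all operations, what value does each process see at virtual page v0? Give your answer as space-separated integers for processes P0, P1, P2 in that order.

Op 1: fork(P0) -> P1. 2 ppages; refcounts: pp0:2 pp1:2
Op 2: fork(P1) -> P2. 2 ppages; refcounts: pp0:3 pp1:3
Op 3: write(P0, v1, 122). refcount(pp1)=3>1 -> COPY to pp2. 3 ppages; refcounts: pp0:3 pp1:2 pp2:1
Op 4: write(P2, v1, 110). refcount(pp1)=2>1 -> COPY to pp3. 4 ppages; refcounts: pp0:3 pp1:1 pp2:1 pp3:1
Op 5: read(P1, v0) -> 17. No state change.
P0: v0 -> pp0 = 17
P1: v0 -> pp0 = 17
P2: v0 -> pp0 = 17

Answer: 17 17 17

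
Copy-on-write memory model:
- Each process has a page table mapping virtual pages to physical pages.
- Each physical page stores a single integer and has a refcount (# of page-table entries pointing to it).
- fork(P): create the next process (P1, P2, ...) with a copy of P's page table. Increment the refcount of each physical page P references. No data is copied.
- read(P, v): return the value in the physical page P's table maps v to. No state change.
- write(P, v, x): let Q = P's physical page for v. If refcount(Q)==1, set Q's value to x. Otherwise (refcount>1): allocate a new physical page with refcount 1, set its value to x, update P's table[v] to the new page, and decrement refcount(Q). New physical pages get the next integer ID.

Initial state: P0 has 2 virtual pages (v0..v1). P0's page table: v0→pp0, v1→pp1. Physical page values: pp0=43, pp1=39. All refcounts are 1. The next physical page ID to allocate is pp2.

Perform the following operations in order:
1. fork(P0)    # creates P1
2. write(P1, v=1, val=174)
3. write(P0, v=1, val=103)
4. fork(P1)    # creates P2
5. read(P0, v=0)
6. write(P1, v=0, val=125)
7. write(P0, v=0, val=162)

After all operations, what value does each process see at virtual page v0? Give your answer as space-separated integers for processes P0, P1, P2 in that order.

Op 1: fork(P0) -> P1. 2 ppages; refcounts: pp0:2 pp1:2
Op 2: write(P1, v1, 174). refcount(pp1)=2>1 -> COPY to pp2. 3 ppages; refcounts: pp0:2 pp1:1 pp2:1
Op 3: write(P0, v1, 103). refcount(pp1)=1 -> write in place. 3 ppages; refcounts: pp0:2 pp1:1 pp2:1
Op 4: fork(P1) -> P2. 3 ppages; refcounts: pp0:3 pp1:1 pp2:2
Op 5: read(P0, v0) -> 43. No state change.
Op 6: write(P1, v0, 125). refcount(pp0)=3>1 -> COPY to pp3. 4 ppages; refcounts: pp0:2 pp1:1 pp2:2 pp3:1
Op 7: write(P0, v0, 162). refcount(pp0)=2>1 -> COPY to pp4. 5 ppages; refcounts: pp0:1 pp1:1 pp2:2 pp3:1 pp4:1
P0: v0 -> pp4 = 162
P1: v0 -> pp3 = 125
P2: v0 -> pp0 = 43

Answer: 162 125 43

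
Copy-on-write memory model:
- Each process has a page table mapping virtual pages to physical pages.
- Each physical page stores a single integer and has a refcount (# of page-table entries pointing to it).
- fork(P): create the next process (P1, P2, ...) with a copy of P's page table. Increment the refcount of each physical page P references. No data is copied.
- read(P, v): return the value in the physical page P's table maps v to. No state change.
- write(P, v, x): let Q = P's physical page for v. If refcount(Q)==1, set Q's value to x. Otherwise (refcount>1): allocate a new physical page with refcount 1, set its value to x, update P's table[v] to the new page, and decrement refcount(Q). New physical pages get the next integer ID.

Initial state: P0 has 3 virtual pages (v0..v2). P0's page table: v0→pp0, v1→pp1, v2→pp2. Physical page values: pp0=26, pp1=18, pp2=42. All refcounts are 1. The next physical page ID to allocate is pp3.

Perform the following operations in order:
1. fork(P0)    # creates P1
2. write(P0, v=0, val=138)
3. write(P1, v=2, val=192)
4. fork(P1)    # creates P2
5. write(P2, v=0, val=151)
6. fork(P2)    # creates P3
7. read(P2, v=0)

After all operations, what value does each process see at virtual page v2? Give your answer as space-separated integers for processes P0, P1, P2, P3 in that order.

Op 1: fork(P0) -> P1. 3 ppages; refcounts: pp0:2 pp1:2 pp2:2
Op 2: write(P0, v0, 138). refcount(pp0)=2>1 -> COPY to pp3. 4 ppages; refcounts: pp0:1 pp1:2 pp2:2 pp3:1
Op 3: write(P1, v2, 192). refcount(pp2)=2>1 -> COPY to pp4. 5 ppages; refcounts: pp0:1 pp1:2 pp2:1 pp3:1 pp4:1
Op 4: fork(P1) -> P2. 5 ppages; refcounts: pp0:2 pp1:3 pp2:1 pp3:1 pp4:2
Op 5: write(P2, v0, 151). refcount(pp0)=2>1 -> COPY to pp5. 6 ppages; refcounts: pp0:1 pp1:3 pp2:1 pp3:1 pp4:2 pp5:1
Op 6: fork(P2) -> P3. 6 ppages; refcounts: pp0:1 pp1:4 pp2:1 pp3:1 pp4:3 pp5:2
Op 7: read(P2, v0) -> 151. No state change.
P0: v2 -> pp2 = 42
P1: v2 -> pp4 = 192
P2: v2 -> pp4 = 192
P3: v2 -> pp4 = 192

Answer: 42 192 192 192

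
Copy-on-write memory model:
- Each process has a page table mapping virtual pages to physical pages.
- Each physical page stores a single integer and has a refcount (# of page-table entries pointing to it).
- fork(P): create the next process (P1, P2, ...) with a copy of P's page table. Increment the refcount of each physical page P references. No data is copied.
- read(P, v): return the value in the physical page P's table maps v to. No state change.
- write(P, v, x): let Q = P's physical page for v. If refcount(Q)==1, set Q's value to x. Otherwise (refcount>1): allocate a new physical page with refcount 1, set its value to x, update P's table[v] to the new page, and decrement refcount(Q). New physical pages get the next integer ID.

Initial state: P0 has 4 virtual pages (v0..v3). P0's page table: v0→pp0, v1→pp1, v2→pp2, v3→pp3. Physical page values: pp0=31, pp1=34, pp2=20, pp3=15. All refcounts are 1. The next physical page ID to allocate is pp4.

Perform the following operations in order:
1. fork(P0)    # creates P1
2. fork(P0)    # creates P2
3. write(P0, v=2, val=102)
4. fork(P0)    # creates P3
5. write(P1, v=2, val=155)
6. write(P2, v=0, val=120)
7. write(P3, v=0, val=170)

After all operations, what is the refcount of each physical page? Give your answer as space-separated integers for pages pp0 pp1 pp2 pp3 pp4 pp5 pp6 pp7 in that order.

Answer: 2 4 1 4 2 1 1 1

Derivation:
Op 1: fork(P0) -> P1. 4 ppages; refcounts: pp0:2 pp1:2 pp2:2 pp3:2
Op 2: fork(P0) -> P2. 4 ppages; refcounts: pp0:3 pp1:3 pp2:3 pp3:3
Op 3: write(P0, v2, 102). refcount(pp2)=3>1 -> COPY to pp4. 5 ppages; refcounts: pp0:3 pp1:3 pp2:2 pp3:3 pp4:1
Op 4: fork(P0) -> P3. 5 ppages; refcounts: pp0:4 pp1:4 pp2:2 pp3:4 pp4:2
Op 5: write(P1, v2, 155). refcount(pp2)=2>1 -> COPY to pp5. 6 ppages; refcounts: pp0:4 pp1:4 pp2:1 pp3:4 pp4:2 pp5:1
Op 6: write(P2, v0, 120). refcount(pp0)=4>1 -> COPY to pp6. 7 ppages; refcounts: pp0:3 pp1:4 pp2:1 pp3:4 pp4:2 pp5:1 pp6:1
Op 7: write(P3, v0, 170). refcount(pp0)=3>1 -> COPY to pp7. 8 ppages; refcounts: pp0:2 pp1:4 pp2:1 pp3:4 pp4:2 pp5:1 pp6:1 pp7:1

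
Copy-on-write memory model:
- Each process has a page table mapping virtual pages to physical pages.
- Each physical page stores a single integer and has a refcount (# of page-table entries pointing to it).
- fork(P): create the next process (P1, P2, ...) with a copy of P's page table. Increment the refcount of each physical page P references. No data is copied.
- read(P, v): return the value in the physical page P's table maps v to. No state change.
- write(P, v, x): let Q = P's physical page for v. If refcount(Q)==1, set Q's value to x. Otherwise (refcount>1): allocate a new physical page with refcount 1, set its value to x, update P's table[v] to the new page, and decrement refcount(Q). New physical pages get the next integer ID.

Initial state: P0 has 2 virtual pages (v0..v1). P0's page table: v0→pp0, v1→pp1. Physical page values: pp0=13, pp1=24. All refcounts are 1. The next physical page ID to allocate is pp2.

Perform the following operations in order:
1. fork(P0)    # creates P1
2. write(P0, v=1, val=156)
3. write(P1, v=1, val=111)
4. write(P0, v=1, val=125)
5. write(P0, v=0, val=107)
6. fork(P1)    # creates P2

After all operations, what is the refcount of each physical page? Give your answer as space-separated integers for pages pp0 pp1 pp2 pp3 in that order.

Answer: 2 2 1 1

Derivation:
Op 1: fork(P0) -> P1. 2 ppages; refcounts: pp0:2 pp1:2
Op 2: write(P0, v1, 156). refcount(pp1)=2>1 -> COPY to pp2. 3 ppages; refcounts: pp0:2 pp1:1 pp2:1
Op 3: write(P1, v1, 111). refcount(pp1)=1 -> write in place. 3 ppages; refcounts: pp0:2 pp1:1 pp2:1
Op 4: write(P0, v1, 125). refcount(pp2)=1 -> write in place. 3 ppages; refcounts: pp0:2 pp1:1 pp2:1
Op 5: write(P0, v0, 107). refcount(pp0)=2>1 -> COPY to pp3. 4 ppages; refcounts: pp0:1 pp1:1 pp2:1 pp3:1
Op 6: fork(P1) -> P2. 4 ppages; refcounts: pp0:2 pp1:2 pp2:1 pp3:1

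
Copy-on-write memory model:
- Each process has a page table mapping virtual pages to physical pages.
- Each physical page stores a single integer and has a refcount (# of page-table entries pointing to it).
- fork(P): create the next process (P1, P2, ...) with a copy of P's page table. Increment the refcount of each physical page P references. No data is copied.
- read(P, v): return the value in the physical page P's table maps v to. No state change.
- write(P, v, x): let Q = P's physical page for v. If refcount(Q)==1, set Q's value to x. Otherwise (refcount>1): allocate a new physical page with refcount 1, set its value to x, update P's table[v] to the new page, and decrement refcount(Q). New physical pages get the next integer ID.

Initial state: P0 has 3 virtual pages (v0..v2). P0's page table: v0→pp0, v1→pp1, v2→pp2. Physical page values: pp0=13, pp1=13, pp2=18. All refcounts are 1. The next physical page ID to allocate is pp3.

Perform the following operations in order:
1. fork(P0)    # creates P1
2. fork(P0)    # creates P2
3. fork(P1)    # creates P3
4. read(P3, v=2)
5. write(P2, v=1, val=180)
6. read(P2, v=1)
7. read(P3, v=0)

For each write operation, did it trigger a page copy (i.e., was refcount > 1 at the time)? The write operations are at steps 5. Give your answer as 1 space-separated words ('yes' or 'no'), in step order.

Op 1: fork(P0) -> P1. 3 ppages; refcounts: pp0:2 pp1:2 pp2:2
Op 2: fork(P0) -> P2. 3 ppages; refcounts: pp0:3 pp1:3 pp2:3
Op 3: fork(P1) -> P3. 3 ppages; refcounts: pp0:4 pp1:4 pp2:4
Op 4: read(P3, v2) -> 18. No state change.
Op 5: write(P2, v1, 180). refcount(pp1)=4>1 -> COPY to pp3. 4 ppages; refcounts: pp0:4 pp1:3 pp2:4 pp3:1
Op 6: read(P2, v1) -> 180. No state change.
Op 7: read(P3, v0) -> 13. No state change.

yes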